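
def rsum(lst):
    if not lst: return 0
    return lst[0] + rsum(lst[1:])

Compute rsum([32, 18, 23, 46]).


rsum([32, 18, 23, 46]) = 32 + rsum([18, 23, 46])
rsum([18, 23, 46]) = 18 + rsum([23, 46])
rsum([23, 46]) = 23 + rsum([46])
rsum([46]) = 46 + rsum([])
rsum([]) = 0  (base case)
Total: 32 + 18 + 23 + 46 + 0 = 119

119


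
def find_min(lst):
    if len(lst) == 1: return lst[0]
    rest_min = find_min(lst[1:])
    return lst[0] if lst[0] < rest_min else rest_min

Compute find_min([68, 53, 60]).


find_min([68, 53, 60]): compare 68 with find_min([53, 60])
find_min([53, 60]): compare 53 with find_min([60])
find_min([60]) = 60  (base case)
Compare 53 with 60 -> 53
Compare 68 with 53 -> 53

53


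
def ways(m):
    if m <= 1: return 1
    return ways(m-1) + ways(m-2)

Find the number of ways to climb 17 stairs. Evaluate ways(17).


Building up from base cases:
ways(0) = 1
ways(1) = 1
ways(2) = ways(1) + ways(0) = 1 + 1 = 2
ways(3) = ways(2) + ways(1) = 2 + 1 = 3
ways(4) = ways(3) + ways(2) = 3 + 2 = 5
ways(5) = ways(4) + ways(3) = 5 + 3 = 8
ways(6) = ways(5) + ways(4) = 8 + 5 = 13
ways(7) = ways(6) + ways(5) = 13 + 8 = 21
ways(8) = ways(7) + ways(6) = 21 + 13 = 34
ways(9) = ways(8) + ways(7) = 34 + 21 = 55
ways(10) = ways(9) + ways(8) = 55 + 34 = 89
ways(11) = ways(10) + ways(9) = 89 + 55 = 144
ways(12) = ways(11) + ways(10) = 144 + 89 = 233
ways(13) = ways(12) + ways(11) = 233 + 144 = 377
ways(14) = ways(13) + ways(12) = 377 + 233 = 610
ways(15) = ways(14) + ways(13) = 610 + 377 = 987
ways(16) = ways(15) + ways(14) = 987 + 610 = 1597
ways(17) = ways(16) + ways(15) = 1597 + 987 = 2584

2584


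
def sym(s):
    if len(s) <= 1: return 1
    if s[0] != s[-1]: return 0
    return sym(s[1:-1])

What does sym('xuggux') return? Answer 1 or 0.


sym('xuggux'): s[0]='x' == s[-1]='x' -> check sym('uggu')
sym('uggu'): s[0]='u' == s[-1]='u' -> check sym('gg')
sym('gg'): s[0]='g' == s[-1]='g' -> check sym('')
sym(''): len <= 1 -> return 1  (base case)
Result: 1 (palindrome)

1


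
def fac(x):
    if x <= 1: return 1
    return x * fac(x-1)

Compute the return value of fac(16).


fac(16)
= 16 * fac(15)
= 16 * 15 * fac(14)
= 16 * 15 * 14 * fac(13)
= 16 * 15 * 14 * 13 * fac(12)
= 16 * 15 * 14 * 13 * 12 * fac(11)
= 16 * 15 * 14 * 13 * 12 * 11 * fac(10)
= 16 * 15 * 14 * 13 * 12 * 11 * 10 * fac(9)
= 16 * 15 * 14 * 13 * 12 * 11 * 10 * 9 * fac(8)
= 16 * 15 * 14 * 13 * 12 * 11 * 10 * 9 * 8 * fac(7)
= 16 * 15 * 14 * 13 * 12 * 11 * 10 * 9 * 8 * 7 * fac(6)
= 16 * 15 * 14 * 13 * 12 * 11 * 10 * 9 * 8 * 7 * 6 * fac(5)
= 16 * 15 * 14 * 13 * 12 * 11 * 10 * 9 * 8 * 7 * 6 * 5 * fac(4)
= 16 * 15 * 14 * 13 * 12 * 11 * 10 * 9 * 8 * 7 * 6 * 5 * 4 * fac(3)
= 16 * 15 * 14 * 13 * 12 * 11 * 10 * 9 * 8 * 7 * 6 * 5 * 4 * 3 * fac(2)
= 16 * 15 * 14 * 13 * 12 * 11 * 10 * 9 * 8 * 7 * 6 * 5 * 4 * 3 * 2 * fac(1)
= 16 * 15 * 14 * 13 * 12 * 11 * 10 * 9 * 8 * 7 * 6 * 5 * 4 * 3 * 2 * 1
= 20922789888000

20922789888000


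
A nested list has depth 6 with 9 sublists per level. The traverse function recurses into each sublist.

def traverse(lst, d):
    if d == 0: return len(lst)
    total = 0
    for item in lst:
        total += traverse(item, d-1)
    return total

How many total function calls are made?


At depth 0 (root): 1 call
At depth 1: each of 1 parents calls traverse on 9 children = 9 calls
At depth 2: each of 9 parents calls traverse on 9 children = 81 calls
At depth 3: each of 81 parents calls traverse on 9 children = 729 calls
At depth 4: each of 729 parents calls traverse on 9 children = 6561 calls
At depth 5: each of 6561 parents calls traverse on 9 children = 59049 calls
At depth 6: each of 59049 parents calls traverse on 9 children = 531441 calls
Total: 1 + 9 + 81 + 729 + 6561 + 59049 + 531441 = 597871

597871


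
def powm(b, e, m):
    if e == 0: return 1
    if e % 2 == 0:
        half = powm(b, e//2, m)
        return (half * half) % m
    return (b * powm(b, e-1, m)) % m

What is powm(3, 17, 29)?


powm(3, 17, 29): e is odd, compute powm(3, 16, 29)
  powm(3, 16, 29): e is even, compute powm(3, 8, 29)
    powm(3, 8, 29): e is even, compute powm(3, 4, 29)
      powm(3, 4, 29): e is even, compute powm(3, 2, 29)
        powm(3, 2, 29): e is even, compute powm(3, 1, 29)
          powm(3, 1, 29): e is odd, compute powm(3, 0, 29)
          powm(3, 0, 29) = 1
          (3 * 1) % 29 = 3
        half=3, (3*3) % 29 = 9
      half=9, (9*9) % 29 = 23
    half=23, (23*23) % 29 = 7
  half=7, (7*7) % 29 = 20
(3 * 20) % 29 = 2

2


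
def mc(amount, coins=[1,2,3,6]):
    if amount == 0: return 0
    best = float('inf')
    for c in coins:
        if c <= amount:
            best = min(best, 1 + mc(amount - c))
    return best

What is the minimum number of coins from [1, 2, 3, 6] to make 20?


Building up with DP:
mc(0) = 0
mc(1) = min(1+mc(0)=1+0=1) = 1
mc(2) = min(1+mc(1)=1+1=2, 1+mc(0)=1+0=1) = 1
mc(3) = min(1+mc(2)=1+1=2, 1+mc(1)=1+1=2, 1+mc(0)=1+0=1) = 1
mc(4) = min(1+mc(3)=1+1=2, 1+mc(2)=1+1=2, 1+mc(1)=1+1=2) = 2
mc(5) = min(1+mc(4)=1+2=3, 1+mc(3)=1+1=2, 1+mc(2)=1+1=2) = 2
mc(6) = min(1+mc(5)=1+2=3, 1+mc(4)=1+2=3, 1+mc(3)=1+1=2, 1+mc(0)=1+0=1) = 1
mc(7) = min(1+mc(6)=1+1=2, 1+mc(5)=1+2=3, 1+mc(4)=1+2=3, 1+mc(1)=1+1=2) = 2
mc(8) = min(1+mc(7)=1+2=3, 1+mc(6)=1+1=2, 1+mc(5)=1+2=3, 1+mc(2)=1+1=2) = 2
mc(9) = min(1+mc(8)=1+2=3, 1+mc(7)=1+2=3, 1+mc(6)=1+1=2, 1+mc(3)=1+1=2) = 2
mc(10) = min(1+mc(9)=1+2=3, 1+mc(8)=1+2=3, 1+mc(7)=1+2=3, 1+mc(4)=1+2=3) = 3
mc(11) = min(1+mc(10)=1+3=4, 1+mc(9)=1+2=3, 1+mc(8)=1+2=3, 1+mc(5)=1+2=3) = 3
mc(12) = min(1+mc(11)=1+3=4, 1+mc(10)=1+3=4, 1+mc(9)=1+2=3, 1+mc(6)=1+1=2) = 2
mc(13) = min(1+mc(12)=1+2=3, 1+mc(11)=1+3=4, 1+mc(10)=1+3=4, 1+mc(7)=1+2=3) = 3
mc(14) = min(1+mc(13)=1+3=4, 1+mc(12)=1+2=3, 1+mc(11)=1+3=4, 1+mc(8)=1+2=3) = 3
mc(15) = min(1+mc(14)=1+3=4, 1+mc(13)=1+3=4, 1+mc(12)=1+2=3, 1+mc(9)=1+2=3) = 3
mc(16) = min(1+mc(15)=1+3=4, 1+mc(14)=1+3=4, 1+mc(13)=1+3=4, 1+mc(10)=1+3=4) = 4
mc(17) = min(1+mc(16)=1+4=5, 1+mc(15)=1+3=4, 1+mc(14)=1+3=4, 1+mc(11)=1+3=4) = 4
mc(18) = min(1+mc(17)=1+4=5, 1+mc(16)=1+4=5, 1+mc(15)=1+3=4, 1+mc(12)=1+2=3) = 3
mc(19) = min(1+mc(18)=1+3=4, 1+mc(17)=1+4=5, 1+mc(16)=1+4=5, 1+mc(13)=1+3=4) = 4
mc(20) = min(1+mc(19)=1+4=5, 1+mc(18)=1+3=4, 1+mc(17)=1+4=5, 1+mc(14)=1+3=4) = 4

4


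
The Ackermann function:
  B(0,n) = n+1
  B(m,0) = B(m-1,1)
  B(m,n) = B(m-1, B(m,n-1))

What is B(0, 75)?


B(0, 75) = 76
Result: B(0, 75) = 76

76


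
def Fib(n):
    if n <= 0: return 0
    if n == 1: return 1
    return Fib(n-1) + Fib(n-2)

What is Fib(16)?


Computing Fib(16) bottom-up:
Fib(0) = 0
Fib(1) = 1
Fib(2) = Fib(1) + Fib(0) = 1 + 0 = 1
Fib(3) = Fib(2) + Fib(1) = 1 + 1 = 2
Fib(4) = Fib(3) + Fib(2) = 2 + 1 = 3
Fib(5) = Fib(4) + Fib(3) = 3 + 2 = 5
Fib(6) = Fib(5) + Fib(4) = 5 + 3 = 8
Fib(7) = Fib(6) + Fib(5) = 8 + 5 = 13
Fib(8) = Fib(7) + Fib(6) = 13 + 8 = 21
Fib(9) = Fib(8) + Fib(7) = 21 + 13 = 34
Fib(10) = Fib(9) + Fib(8) = 34 + 21 = 55
Fib(11) = Fib(10) + Fib(9) = 55 + 34 = 89
Fib(12) = Fib(11) + Fib(10) = 89 + 55 = 144
Fib(13) = Fib(12) + Fib(11) = 144 + 89 = 233
Fib(14) = Fib(13) + Fib(12) = 233 + 144 = 377
Fib(15) = Fib(14) + Fib(13) = 377 + 233 = 610
Fib(16) = Fib(15) + Fib(14) = 610 + 377 = 987

987


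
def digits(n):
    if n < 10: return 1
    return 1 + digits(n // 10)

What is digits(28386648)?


digits(28386648) = 1 + digits(2838664)
digits(2838664) = 1 + digits(283866)
digits(283866) = 1 + digits(28386)
digits(28386) = 1 + digits(2838)
digits(2838) = 1 + digits(283)
digits(283) = 1 + digits(28)
digits(28) = 1 + digits(2)
digits(2) = 1  (base case: 2 < 10)
Unwinding: 1 + 1 + 1 + 1 + 1 + 1 + 1 + 1 = 8

8


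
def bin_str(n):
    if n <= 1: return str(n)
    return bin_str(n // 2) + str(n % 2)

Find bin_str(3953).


bin_str(3953) = bin_str(1976) + '1'
bin_str(1976) = bin_str(988) + '0'
bin_str(988) = bin_str(494) + '0'
bin_str(494) = bin_str(247) + '0'
bin_str(247) = bin_str(123) + '1'
bin_str(123) = bin_str(61) + '1'
bin_str(61) = bin_str(30) + '1'
bin_str(30) = bin_str(15) + '0'
bin_str(15) = bin_str(7) + '1'
bin_str(7) = bin_str(3) + '1'
bin_str(3) = bin_str(1) + '1'
bin_str(1) = '1'  (base case)
Concatenating: '1' + '1' + '1' + '1' + '0' + '1' + '1' + '1' + '0' + '0' + '0' + '1' = '111101110001'

111101110001


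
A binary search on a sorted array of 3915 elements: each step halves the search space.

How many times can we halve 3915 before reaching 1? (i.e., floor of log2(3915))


3915 / 2 = 1957
1957 / 2 = 978
978 / 2 = 489
489 / 2 = 244
244 / 2 = 122
122 / 2 = 61
61 / 2 = 30
30 / 2 = 15
15 / 2 = 7
7 / 2 = 3
3 / 2 = 1
Reached 1 after 11 halvings

11


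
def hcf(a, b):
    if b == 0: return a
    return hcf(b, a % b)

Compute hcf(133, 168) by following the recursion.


hcf(133, 168) = hcf(168, 133)
hcf(168, 133) = hcf(133, 35)
hcf(133, 35) = hcf(35, 28)
hcf(35, 28) = hcf(28, 7)
hcf(28, 7) = hcf(7, 0)
hcf(7, 0) = 7  (base case)

7


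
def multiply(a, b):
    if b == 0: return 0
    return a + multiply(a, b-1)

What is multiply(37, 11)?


multiply(37, 11) = 37 + multiply(37, 10)
multiply(37, 10) = 37 + multiply(37, 9)
multiply(37, 9) = 37 + multiply(37, 8)
multiply(37, 8) = 37 + multiply(37, 7)
multiply(37, 7) = 37 + multiply(37, 6)
multiply(37, 6) = 37 + multiply(37, 5)
multiply(37, 5) = 37 + multiply(37, 4)
multiply(37, 4) = 37 + multiply(37, 3)
multiply(37, 3) = 37 + multiply(37, 2)
multiply(37, 2) = 37 + multiply(37, 1)
multiply(37, 1) = 37 + multiply(37, 0)
multiply(37, 0) = 0  (base case)
Total: 37 + 37 + 37 + 37 + 37 + 37 + 37 + 37 + 37 + 37 + 37 + 0 = 407

407


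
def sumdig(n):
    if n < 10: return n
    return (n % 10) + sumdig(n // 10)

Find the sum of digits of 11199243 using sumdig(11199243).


sumdig(11199243) = 3 + sumdig(1119924)
sumdig(1119924) = 4 + sumdig(111992)
sumdig(111992) = 2 + sumdig(11199)
sumdig(11199) = 9 + sumdig(1119)
sumdig(1119) = 9 + sumdig(111)
sumdig(111) = 1 + sumdig(11)
sumdig(11) = 1 + sumdig(1)
sumdig(1) = 1  (base case)
Total: 3 + 4 + 2 + 9 + 9 + 1 + 1 + 1 = 30

30


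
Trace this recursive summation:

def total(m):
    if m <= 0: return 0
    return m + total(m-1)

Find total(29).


total(29)
= 29 + 28 + 27 + 26 + 25 + 24 + 23 + 22 + 21 + 20 + 19 + 18 + 17 + 16 + 15 + 14 + 13 + 12 + 11 + 10 + 9 + 8 + 7 + 6 + 5 + 4 + 3 + 2 + 1 + total(0)
= 29 + 28 + 27 + 26 + 25 + 24 + 23 + 22 + 21 + 20 + 19 + 18 + 17 + 16 + 15 + 14 + 13 + 12 + 11 + 10 + 9 + 8 + 7 + 6 + 5 + 4 + 3 + 2 + 1 + 0
= 435

435


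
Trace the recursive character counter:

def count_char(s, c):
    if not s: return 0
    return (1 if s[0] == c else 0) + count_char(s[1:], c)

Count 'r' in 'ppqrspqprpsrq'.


s[0]='p' != 'r' -> 0
s[0]='p' != 'r' -> 0
s[0]='q' != 'r' -> 0
s[0]='r' == 'r' -> 1
s[0]='s' != 'r' -> 0
s[0]='p' != 'r' -> 0
s[0]='q' != 'r' -> 0
s[0]='p' != 'r' -> 0
s[0]='r' == 'r' -> 1
s[0]='p' != 'r' -> 0
s[0]='s' != 'r' -> 0
s[0]='r' == 'r' -> 1
s[0]='q' != 'r' -> 0
Sum: 0 + 0 + 0 + 1 + 0 + 0 + 0 + 0 + 1 + 0 + 0 + 1 + 0 = 3

3


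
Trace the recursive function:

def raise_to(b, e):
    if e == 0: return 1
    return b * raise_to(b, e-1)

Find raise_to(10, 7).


raise_to(10, 7)
= 10 * raise_to(10, 6)
= 10 * 10 * raise_to(10, 5)
= 10 * 10 * 10 * raise_to(10, 4)
= 10 * 10 * 10 * 10 * raise_to(10, 3)
= 10 * 10 * 10 * 10 * 10 * raise_to(10, 2)
= 10 * 10 * 10 * 10 * 10 * 10 * raise_to(10, 1)
= 10 * 10 * 10 * 10 * 10 * 10 * 10 * raise_to(10, 0)
= 10 * 10 * 10 * 10 * 10 * 10 * 10 * 1
= 10000000

10000000


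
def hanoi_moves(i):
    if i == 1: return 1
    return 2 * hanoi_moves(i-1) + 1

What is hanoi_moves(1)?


hanoi_moves(1) = 1  (base case)

1


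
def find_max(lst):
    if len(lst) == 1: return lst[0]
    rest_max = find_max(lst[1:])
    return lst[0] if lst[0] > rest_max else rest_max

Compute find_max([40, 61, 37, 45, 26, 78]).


find_max([40, 61, 37, 45, 26, 78]): compare 40 with find_max([61, 37, 45, 26, 78])
find_max([61, 37, 45, 26, 78]): compare 61 with find_max([37, 45, 26, 78])
find_max([37, 45, 26, 78]): compare 37 with find_max([45, 26, 78])
find_max([45, 26, 78]): compare 45 with find_max([26, 78])
find_max([26, 78]): compare 26 with find_max([78])
find_max([78]) = 78  (base case)
Compare 26 with 78 -> 78
Compare 45 with 78 -> 78
Compare 37 with 78 -> 78
Compare 61 with 78 -> 78
Compare 40 with 78 -> 78

78


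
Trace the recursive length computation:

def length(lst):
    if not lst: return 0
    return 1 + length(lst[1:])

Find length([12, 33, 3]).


length([12, 33, 3]) = 1 + length([33, 3])
length([33, 3]) = 1 + length([3])
length([3]) = 1 + length([])
length([]) = 0  (base case)
Unwinding: 1 + 1 + 1 + 0 = 3

3


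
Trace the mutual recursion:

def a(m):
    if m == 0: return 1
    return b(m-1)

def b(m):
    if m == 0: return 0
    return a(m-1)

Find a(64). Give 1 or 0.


a(64) = b(63)
b(63) = a(62)
a(62) = b(61)
b(61) = a(60)
a(60) = b(59)
b(59) = a(58)
a(58) = b(57)
b(57) = a(56)
a(56) = b(55)
b(55) = a(54)
a(54) = b(53)
b(53) = a(52)
a(52) = b(51)
b(51) = a(50)
a(50) = b(49)
b(49) = a(48)
a(48) = b(47)
b(47) = a(46)
a(46) = b(45)
b(45) = a(44)
a(44) = b(43)
b(43) = a(42)
a(42) = b(41)
b(41) = a(40)
a(40) = b(39)
b(39) = a(38)
a(38) = b(37)
b(37) = a(36)
a(36) = b(35)
b(35) = a(34)
a(34) = b(33)
b(33) = a(32)
a(32) = b(31)
b(31) = a(30)
a(30) = b(29)
b(29) = a(28)
a(28) = b(27)
b(27) = a(26)
a(26) = b(25)
b(25) = a(24)
a(24) = b(23)
b(23) = a(22)
a(22) = b(21)
b(21) = a(20)
a(20) = b(19)
b(19) = a(18)
a(18) = b(17)
b(17) = a(16)
a(16) = b(15)
b(15) = a(14)
a(14) = b(13)
b(13) = a(12)
a(12) = b(11)
b(11) = a(10)
a(10) = b(9)
b(9) = a(8)
a(8) = b(7)
b(7) = a(6)
a(6) = b(5)
b(5) = a(4)
a(4) = b(3)
b(3) = a(2)
a(2) = b(1)
b(1) = a(0)
a(0) = 1  (base case)
Result: 1

1


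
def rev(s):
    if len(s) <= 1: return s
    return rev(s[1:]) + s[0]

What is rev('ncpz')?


rev('ncpz') = rev('cpz') + 'n'
rev('cpz') = rev('pz') + 'c'
rev('pz') = rev('z') + 'p'
rev('z') = 'z'  (base case)
Concatenating: 'z' + 'p' + 'c' + 'n' = 'zpcn'

zpcn


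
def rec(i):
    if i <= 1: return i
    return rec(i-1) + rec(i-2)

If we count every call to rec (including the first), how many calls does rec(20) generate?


Let C(n) = total calls for rec(n)
C(0) = 1, C(1) = 1
C(2) = 1 + C(1) + C(0) = 1 + 1 + 1 = 3
C(3) = 1 + C(2) + C(1) = 1 + 3 + 1 = 5
C(4) = 1 + C(3) + C(2) = 1 + 5 + 3 = 9
C(5) = 1 + C(4) + C(3) = 1 + 9 + 5 = 15
C(6) = 1 + C(5) + C(4) = 1 + 15 + 9 = 25
C(7) = 1 + C(6) + C(5) = 1 + 25 + 15 = 41
C(8) = 1 + C(7) + C(6) = 1 + 41 + 25 = 67
C(9) = 1 + C(8) + C(7) = 1 + 67 + 41 = 109
C(10) = 1 + C(9) + C(8) = 1 + 109 + 67 = 177
C(11) = 1 + C(10) + C(9) = 1 + 177 + 109 = 287
C(12) = 1 + C(11) + C(10) = 1 + 287 + 177 = 465
C(13) = 1 + C(12) + C(11) = 1 + 465 + 287 = 753
C(14) = 1 + C(13) + C(12) = 1 + 753 + 465 = 1219
C(15) = 1 + C(14) + C(13) = 1 + 1219 + 753 = 1973
C(16) = 1 + C(15) + C(14) = 1 + 1973 + 1219 = 3193
C(17) = 1 + C(16) + C(15) = 1 + 3193 + 1973 = 5167
C(18) = 1 + C(17) + C(16) = 1 + 5167 + 3193 = 8361
C(19) = 1 + C(18) + C(17) = 1 + 8361 + 5167 = 13529
C(20) = 1 + C(19) + C(18) = 1 + 13529 + 8361 = 21891

21891


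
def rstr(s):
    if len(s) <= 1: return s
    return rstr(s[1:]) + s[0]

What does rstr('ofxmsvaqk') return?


rstr('ofxmsvaqk') = rstr('fxmsvaqk') + 'o'
rstr('fxmsvaqk') = rstr('xmsvaqk') + 'f'
rstr('xmsvaqk') = rstr('msvaqk') + 'x'
rstr('msvaqk') = rstr('svaqk') + 'm'
rstr('svaqk') = rstr('vaqk') + 's'
rstr('vaqk') = rstr('aqk') + 'v'
rstr('aqk') = rstr('qk') + 'a'
rstr('qk') = rstr('k') + 'q'
rstr('k') = 'k'  (base case)
Concatenating: 'k' + 'q' + 'a' + 'v' + 's' + 'm' + 'x' + 'f' + 'o' = 'kqavsmxfo'

kqavsmxfo


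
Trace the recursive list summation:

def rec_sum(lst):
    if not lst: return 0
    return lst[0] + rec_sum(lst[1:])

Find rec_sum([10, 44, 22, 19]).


rec_sum([10, 44, 22, 19]) = 10 + rec_sum([44, 22, 19])
rec_sum([44, 22, 19]) = 44 + rec_sum([22, 19])
rec_sum([22, 19]) = 22 + rec_sum([19])
rec_sum([19]) = 19 + rec_sum([])
rec_sum([]) = 0  (base case)
Total: 10 + 44 + 22 + 19 + 0 = 95

95


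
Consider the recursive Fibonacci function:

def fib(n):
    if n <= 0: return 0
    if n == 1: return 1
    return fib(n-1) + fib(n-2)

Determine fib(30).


Computing fib(30) bottom-up:
fib(0) = 0
fib(1) = 1
fib(2) = fib(1) + fib(0) = 1 + 0 = 1
fib(3) = fib(2) + fib(1) = 1 + 1 = 2
fib(4) = fib(3) + fib(2) = 2 + 1 = 3
fib(5) = fib(4) + fib(3) = 3 + 2 = 5
fib(6) = fib(5) + fib(4) = 5 + 3 = 8
fib(7) = fib(6) + fib(5) = 8 + 5 = 13
fib(8) = fib(7) + fib(6) = 13 + 8 = 21
fib(9) = fib(8) + fib(7) = 21 + 13 = 34
fib(10) = fib(9) + fib(8) = 34 + 21 = 55
fib(11) = fib(10) + fib(9) = 55 + 34 = 89
fib(12) = fib(11) + fib(10) = 89 + 55 = 144
fib(13) = fib(12) + fib(11) = 144 + 89 = 233
fib(14) = fib(13) + fib(12) = 233 + 144 = 377
fib(15) = fib(14) + fib(13) = 377 + 233 = 610
fib(16) = fib(15) + fib(14) = 610 + 377 = 987
fib(17) = fib(16) + fib(15) = 987 + 610 = 1597
fib(18) = fib(17) + fib(16) = 1597 + 987 = 2584
fib(19) = fib(18) + fib(17) = 2584 + 1597 = 4181
fib(20) = fib(19) + fib(18) = 4181 + 2584 = 6765
fib(21) = fib(20) + fib(19) = 6765 + 4181 = 10946
fib(22) = fib(21) + fib(20) = 10946 + 6765 = 17711
fib(23) = fib(22) + fib(21) = 17711 + 10946 = 28657
fib(24) = fib(23) + fib(22) = 28657 + 17711 = 46368
fib(25) = fib(24) + fib(23) = 46368 + 28657 = 75025
fib(26) = fib(25) + fib(24) = 75025 + 46368 = 121393
fib(27) = fib(26) + fib(25) = 121393 + 75025 = 196418
fib(28) = fib(27) + fib(26) = 196418 + 121393 = 317811
fib(29) = fib(28) + fib(27) = 317811 + 196418 = 514229
fib(30) = fib(29) + fib(28) = 514229 + 317811 = 832040

832040


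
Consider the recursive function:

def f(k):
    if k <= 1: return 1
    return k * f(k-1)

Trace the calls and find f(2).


f(2)
= 2 * f(1)
= 2 * 1
= 2

2


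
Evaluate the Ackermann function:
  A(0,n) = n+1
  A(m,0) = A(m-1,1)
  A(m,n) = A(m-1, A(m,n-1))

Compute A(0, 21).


A(0, 21) = 22
Result: A(0, 21) = 22

22


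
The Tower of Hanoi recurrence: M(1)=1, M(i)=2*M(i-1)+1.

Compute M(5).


M(5) = 2 * M(4) + 1
M(4) = 2 * M(3) + 1
M(3) = 2 * M(2) + 1
M(2) = 2 * M(1) + 1
M(1) = 1  (base case)
M(2) = 2 * 1 + 1 = 3
M(3) = 2 * 3 + 1 = 7
M(4) = 2 * 7 + 1 = 15
M(5) = 2 * 15 + 1 = 31

31


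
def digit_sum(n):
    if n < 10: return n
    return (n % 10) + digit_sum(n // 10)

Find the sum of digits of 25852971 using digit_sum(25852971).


digit_sum(25852971) = 1 + digit_sum(2585297)
digit_sum(2585297) = 7 + digit_sum(258529)
digit_sum(258529) = 9 + digit_sum(25852)
digit_sum(25852) = 2 + digit_sum(2585)
digit_sum(2585) = 5 + digit_sum(258)
digit_sum(258) = 8 + digit_sum(25)
digit_sum(25) = 5 + digit_sum(2)
digit_sum(2) = 2  (base case)
Total: 1 + 7 + 9 + 2 + 5 + 8 + 5 + 2 = 39

39


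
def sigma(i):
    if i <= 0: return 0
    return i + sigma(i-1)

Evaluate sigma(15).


sigma(15)
= 15 + 14 + 13 + 12 + 11 + 10 + 9 + 8 + 7 + 6 + 5 + 4 + 3 + 2 + 1 + sigma(0)
= 15 + 14 + 13 + 12 + 11 + 10 + 9 + 8 + 7 + 6 + 5 + 4 + 3 + 2 + 1 + 0
= 120

120


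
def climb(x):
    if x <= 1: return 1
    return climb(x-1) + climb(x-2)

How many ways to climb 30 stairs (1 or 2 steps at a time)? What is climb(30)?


Building up from base cases:
climb(0) = 1
climb(1) = 1
climb(2) = climb(1) + climb(0) = 1 + 1 = 2
climb(3) = climb(2) + climb(1) = 2 + 1 = 3
climb(4) = climb(3) + climb(2) = 3 + 2 = 5
climb(5) = climb(4) + climb(3) = 5 + 3 = 8
climb(6) = climb(5) + climb(4) = 8 + 5 = 13
climb(7) = climb(6) + climb(5) = 13 + 8 = 21
climb(8) = climb(7) + climb(6) = 21 + 13 = 34
climb(9) = climb(8) + climb(7) = 34 + 21 = 55
climb(10) = climb(9) + climb(8) = 55 + 34 = 89
climb(11) = climb(10) + climb(9) = 89 + 55 = 144
climb(12) = climb(11) + climb(10) = 144 + 89 = 233
climb(13) = climb(12) + climb(11) = 233 + 144 = 377
climb(14) = climb(13) + climb(12) = 377 + 233 = 610
climb(15) = climb(14) + climb(13) = 610 + 377 = 987
climb(16) = climb(15) + climb(14) = 987 + 610 = 1597
climb(17) = climb(16) + climb(15) = 1597 + 987 = 2584
climb(18) = climb(17) + climb(16) = 2584 + 1597 = 4181
climb(19) = climb(18) + climb(17) = 4181 + 2584 = 6765
climb(20) = climb(19) + climb(18) = 6765 + 4181 = 10946
climb(21) = climb(20) + climb(19) = 10946 + 6765 = 17711
climb(22) = climb(21) + climb(20) = 17711 + 10946 = 28657
climb(23) = climb(22) + climb(21) = 28657 + 17711 = 46368
climb(24) = climb(23) + climb(22) = 46368 + 28657 = 75025
climb(25) = climb(24) + climb(23) = 75025 + 46368 = 121393
climb(26) = climb(25) + climb(24) = 121393 + 75025 = 196418
climb(27) = climb(26) + climb(25) = 196418 + 121393 = 317811
climb(28) = climb(27) + climb(26) = 317811 + 196418 = 514229
climb(29) = climb(28) + climb(27) = 514229 + 317811 = 832040
climb(30) = climb(29) + climb(28) = 832040 + 514229 = 1346269

1346269


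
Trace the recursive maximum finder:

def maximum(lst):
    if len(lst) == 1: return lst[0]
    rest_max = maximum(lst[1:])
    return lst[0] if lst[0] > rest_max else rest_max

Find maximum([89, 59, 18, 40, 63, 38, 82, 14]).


maximum([89, 59, 18, 40, 63, 38, 82, 14]): compare 89 with maximum([59, 18, 40, 63, 38, 82, 14])
maximum([59, 18, 40, 63, 38, 82, 14]): compare 59 with maximum([18, 40, 63, 38, 82, 14])
maximum([18, 40, 63, 38, 82, 14]): compare 18 with maximum([40, 63, 38, 82, 14])
maximum([40, 63, 38, 82, 14]): compare 40 with maximum([63, 38, 82, 14])
maximum([63, 38, 82, 14]): compare 63 with maximum([38, 82, 14])
maximum([38, 82, 14]): compare 38 with maximum([82, 14])
maximum([82, 14]): compare 82 with maximum([14])
maximum([14]) = 14  (base case)
Compare 82 with 14 -> 82
Compare 38 with 82 -> 82
Compare 63 with 82 -> 82
Compare 40 with 82 -> 82
Compare 18 with 82 -> 82
Compare 59 with 82 -> 82
Compare 89 with 82 -> 89

89


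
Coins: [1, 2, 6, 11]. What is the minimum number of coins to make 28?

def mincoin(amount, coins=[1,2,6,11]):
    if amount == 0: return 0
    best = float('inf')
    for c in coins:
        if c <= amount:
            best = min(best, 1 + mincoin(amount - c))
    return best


Building up with DP:
mincoin(0) = 0
mincoin(1) = min(1+mincoin(0)=1+0=1) = 1
mincoin(2) = min(1+mincoin(1)=1+1=2, 1+mincoin(0)=1+0=1) = 1
mincoin(3) = min(1+mincoin(2)=1+1=2, 1+mincoin(1)=1+1=2) = 2
mincoin(4) = min(1+mincoin(3)=1+2=3, 1+mincoin(2)=1+1=2) = 2
mincoin(5) = min(1+mincoin(4)=1+2=3, 1+mincoin(3)=1+2=3) = 3
mincoin(6) = min(1+mincoin(5)=1+3=4, 1+mincoin(4)=1+2=3, 1+mincoin(0)=1+0=1) = 1
mincoin(7) = min(1+mincoin(6)=1+1=2, 1+mincoin(5)=1+3=4, 1+mincoin(1)=1+1=2) = 2
mincoin(8) = min(1+mincoin(7)=1+2=3, 1+mincoin(6)=1+1=2, 1+mincoin(2)=1+1=2) = 2
mincoin(9) = min(1+mincoin(8)=1+2=3, 1+mincoin(7)=1+2=3, 1+mincoin(3)=1+2=3) = 3
mincoin(10) = min(1+mincoin(9)=1+3=4, 1+mincoin(8)=1+2=3, 1+mincoin(4)=1+2=3) = 3
mincoin(11) = min(1+mincoin(10)=1+3=4, 1+mincoin(9)=1+3=4, 1+mincoin(5)=1+3=4, 1+mincoin(0)=1+0=1) = 1
mincoin(12) = min(1+mincoin(11)=1+1=2, 1+mincoin(10)=1+3=4, 1+mincoin(6)=1+1=2, 1+mincoin(1)=1+1=2) = 2
mincoin(13) = min(1+mincoin(12)=1+2=3, 1+mincoin(11)=1+1=2, 1+mincoin(7)=1+2=3, 1+mincoin(2)=1+1=2) = 2
mincoin(14) = min(1+mincoin(13)=1+2=3, 1+mincoin(12)=1+2=3, 1+mincoin(8)=1+2=3, 1+mincoin(3)=1+2=3) = 3
mincoin(15) = min(1+mincoin(14)=1+3=4, 1+mincoin(13)=1+2=3, 1+mincoin(9)=1+3=4, 1+mincoin(4)=1+2=3) = 3
mincoin(16) = min(1+mincoin(15)=1+3=4, 1+mincoin(14)=1+3=4, 1+mincoin(10)=1+3=4, 1+mincoin(5)=1+3=4) = 4
mincoin(17) = min(1+mincoin(16)=1+4=5, 1+mincoin(15)=1+3=4, 1+mincoin(11)=1+1=2, 1+mincoin(6)=1+1=2) = 2
mincoin(18) = min(1+mincoin(17)=1+2=3, 1+mincoin(16)=1+4=5, 1+mincoin(12)=1+2=3, 1+mincoin(7)=1+2=3) = 3
mincoin(19) = min(1+mincoin(18)=1+3=4, 1+mincoin(17)=1+2=3, 1+mincoin(13)=1+2=3, 1+mincoin(8)=1+2=3) = 3
mincoin(20) = min(1+mincoin(19)=1+3=4, 1+mincoin(18)=1+3=4, 1+mincoin(14)=1+3=4, 1+mincoin(9)=1+3=4) = 4
mincoin(21) = min(1+mincoin(20)=1+4=5, 1+mincoin(19)=1+3=4, 1+mincoin(15)=1+3=4, 1+mincoin(10)=1+3=4) = 4
mincoin(22) = min(1+mincoin(21)=1+4=5, 1+mincoin(20)=1+4=5, 1+mincoin(16)=1+4=5, 1+mincoin(11)=1+1=2) = 2
mincoin(23) = min(1+mincoin(22)=1+2=3, 1+mincoin(21)=1+4=5, 1+mincoin(17)=1+2=3, 1+mincoin(12)=1+2=3) = 3
mincoin(24) = min(1+mincoin(23)=1+3=4, 1+mincoin(22)=1+2=3, 1+mincoin(18)=1+3=4, 1+mincoin(13)=1+2=3) = 3
mincoin(25) = min(1+mincoin(24)=1+3=4, 1+mincoin(23)=1+3=4, 1+mincoin(19)=1+3=4, 1+mincoin(14)=1+3=4) = 4
mincoin(26) = min(1+mincoin(25)=1+4=5, 1+mincoin(24)=1+3=4, 1+mincoin(20)=1+4=5, 1+mincoin(15)=1+3=4) = 4
mincoin(27) = min(1+mincoin(26)=1+4=5, 1+mincoin(25)=1+4=5, 1+mincoin(21)=1+4=5, 1+mincoin(16)=1+4=5) = 5
mincoin(28) = min(1+mincoin(27)=1+5=6, 1+mincoin(26)=1+4=5, 1+mincoin(22)=1+2=3, 1+mincoin(17)=1+2=3) = 3

3


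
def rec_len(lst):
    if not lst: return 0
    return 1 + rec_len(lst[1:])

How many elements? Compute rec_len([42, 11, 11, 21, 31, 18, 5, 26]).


rec_len([42, 11, 11, 21, 31, 18, 5, 26]) = 1 + rec_len([11, 11, 21, 31, 18, 5, 26])
rec_len([11, 11, 21, 31, 18, 5, 26]) = 1 + rec_len([11, 21, 31, 18, 5, 26])
rec_len([11, 21, 31, 18, 5, 26]) = 1 + rec_len([21, 31, 18, 5, 26])
rec_len([21, 31, 18, 5, 26]) = 1 + rec_len([31, 18, 5, 26])
rec_len([31, 18, 5, 26]) = 1 + rec_len([18, 5, 26])
rec_len([18, 5, 26]) = 1 + rec_len([5, 26])
rec_len([5, 26]) = 1 + rec_len([26])
rec_len([26]) = 1 + rec_len([])
rec_len([]) = 0  (base case)
Unwinding: 1 + 1 + 1 + 1 + 1 + 1 + 1 + 1 + 0 = 8

8


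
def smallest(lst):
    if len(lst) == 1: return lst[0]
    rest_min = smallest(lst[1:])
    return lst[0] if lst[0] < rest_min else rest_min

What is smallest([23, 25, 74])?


smallest([23, 25, 74]): compare 23 with smallest([25, 74])
smallest([25, 74]): compare 25 with smallest([74])
smallest([74]) = 74  (base case)
Compare 25 with 74 -> 25
Compare 23 with 25 -> 23

23


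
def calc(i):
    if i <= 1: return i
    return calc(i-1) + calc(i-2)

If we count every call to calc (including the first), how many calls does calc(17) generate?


Let C(n) = total calls for calc(n)
C(0) = 1, C(1) = 1
C(2) = 1 + C(1) + C(0) = 1 + 1 + 1 = 3
C(3) = 1 + C(2) + C(1) = 1 + 3 + 1 = 5
C(4) = 1 + C(3) + C(2) = 1 + 5 + 3 = 9
C(5) = 1 + C(4) + C(3) = 1 + 9 + 5 = 15
C(6) = 1 + C(5) + C(4) = 1 + 15 + 9 = 25
C(7) = 1 + C(6) + C(5) = 1 + 25 + 15 = 41
C(8) = 1 + C(7) + C(6) = 1 + 41 + 25 = 67
C(9) = 1 + C(8) + C(7) = 1 + 67 + 41 = 109
C(10) = 1 + C(9) + C(8) = 1 + 109 + 67 = 177
C(11) = 1 + C(10) + C(9) = 1 + 177 + 109 = 287
C(12) = 1 + C(11) + C(10) = 1 + 287 + 177 = 465
C(13) = 1 + C(12) + C(11) = 1 + 465 + 287 = 753
C(14) = 1 + C(13) + C(12) = 1 + 753 + 465 = 1219
C(15) = 1 + C(14) + C(13) = 1 + 1219 + 753 = 1973
C(16) = 1 + C(15) + C(14) = 1 + 1973 + 1219 = 3193
C(17) = 1 + C(16) + C(15) = 1 + 3193 + 1973 = 5167

5167


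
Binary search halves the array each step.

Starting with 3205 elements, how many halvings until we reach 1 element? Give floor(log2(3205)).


3205 / 2 = 1602
1602 / 2 = 801
801 / 2 = 400
400 / 2 = 200
200 / 2 = 100
100 / 2 = 50
50 / 2 = 25
25 / 2 = 12
12 / 2 = 6
6 / 2 = 3
3 / 2 = 1
Reached 1 after 11 halvings

11


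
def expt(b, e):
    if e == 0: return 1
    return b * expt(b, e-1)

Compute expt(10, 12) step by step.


expt(10, 12)
= 10 * expt(10, 11)
= 10 * 10 * expt(10, 10)
= 10 * 10 * 10 * expt(10, 9)
= 10 * 10 * 10 * 10 * expt(10, 8)
= 10 * 10 * 10 * 10 * 10 * expt(10, 7)
= 10 * 10 * 10 * 10 * 10 * 10 * expt(10, 6)
= 10 * 10 * 10 * 10 * 10 * 10 * 10 * expt(10, 5)
= 10 * 10 * 10 * 10 * 10 * 10 * 10 * 10 * expt(10, 4)
= 10 * 10 * 10 * 10 * 10 * 10 * 10 * 10 * 10 * expt(10, 3)
= 10 * 10 * 10 * 10 * 10 * 10 * 10 * 10 * 10 * 10 * expt(10, 2)
= 10 * 10 * 10 * 10 * 10 * 10 * 10 * 10 * 10 * 10 * 10 * expt(10, 1)
= 10 * 10 * 10 * 10 * 10 * 10 * 10 * 10 * 10 * 10 * 10 * 10 * expt(10, 0)
= 10 * 10 * 10 * 10 * 10 * 10 * 10 * 10 * 10 * 10 * 10 * 10 * 1
= 1000000000000

1000000000000


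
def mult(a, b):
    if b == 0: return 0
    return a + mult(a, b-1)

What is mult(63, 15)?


mult(63, 15) = 63 + mult(63, 14)
mult(63, 14) = 63 + mult(63, 13)
mult(63, 13) = 63 + mult(63, 12)
mult(63, 12) = 63 + mult(63, 11)
mult(63, 11) = 63 + mult(63, 10)
mult(63, 10) = 63 + mult(63, 9)
mult(63, 9) = 63 + mult(63, 8)
mult(63, 8) = 63 + mult(63, 7)
mult(63, 7) = 63 + mult(63, 6)
mult(63, 6) = 63 + mult(63, 5)
mult(63, 5) = 63 + mult(63, 4)
mult(63, 4) = 63 + mult(63, 3)
mult(63, 3) = 63 + mult(63, 2)
mult(63, 2) = 63 + mult(63, 1)
mult(63, 1) = 63 + mult(63, 0)
mult(63, 0) = 0  (base case)
Total: 63 + 63 + 63 + 63 + 63 + 63 + 63 + 63 + 63 + 63 + 63 + 63 + 63 + 63 + 63 + 0 = 945

945


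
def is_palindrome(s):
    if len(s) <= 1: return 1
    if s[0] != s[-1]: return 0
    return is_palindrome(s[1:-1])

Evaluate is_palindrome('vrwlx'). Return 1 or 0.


is_palindrome('vrwlx'): s[0]='v' != s[-1]='x' -> return 0
Result: 0 (not a palindrome)

0


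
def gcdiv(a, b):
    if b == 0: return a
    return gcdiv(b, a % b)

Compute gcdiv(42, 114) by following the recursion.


gcdiv(42, 114) = gcdiv(114, 42)
gcdiv(114, 42) = gcdiv(42, 30)
gcdiv(42, 30) = gcdiv(30, 12)
gcdiv(30, 12) = gcdiv(12, 6)
gcdiv(12, 6) = gcdiv(6, 0)
gcdiv(6, 0) = 6  (base case)

6


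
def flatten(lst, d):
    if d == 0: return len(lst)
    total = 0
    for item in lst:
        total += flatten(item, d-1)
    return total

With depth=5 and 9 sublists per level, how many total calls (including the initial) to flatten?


At depth 0 (root): 1 call
At depth 1: each of 1 parents calls flatten on 9 children = 9 calls
At depth 2: each of 9 parents calls flatten on 9 children = 81 calls
At depth 3: each of 81 parents calls flatten on 9 children = 729 calls
At depth 4: each of 729 parents calls flatten on 9 children = 6561 calls
At depth 5: each of 6561 parents calls flatten on 9 children = 59049 calls
Total: 1 + 9 + 81 + 729 + 6561 + 59049 = 66430

66430


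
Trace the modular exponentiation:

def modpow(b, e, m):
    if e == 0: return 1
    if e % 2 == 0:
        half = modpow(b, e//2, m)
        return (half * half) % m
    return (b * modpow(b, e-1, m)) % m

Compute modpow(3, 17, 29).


modpow(3, 17, 29): e is odd, compute modpow(3, 16, 29)
  modpow(3, 16, 29): e is even, compute modpow(3, 8, 29)
    modpow(3, 8, 29): e is even, compute modpow(3, 4, 29)
      modpow(3, 4, 29): e is even, compute modpow(3, 2, 29)
        modpow(3, 2, 29): e is even, compute modpow(3, 1, 29)
          modpow(3, 1, 29): e is odd, compute modpow(3, 0, 29)
          modpow(3, 0, 29) = 1
          (3 * 1) % 29 = 3
        half=3, (3*3) % 29 = 9
      half=9, (9*9) % 29 = 23
    half=23, (23*23) % 29 = 7
  half=7, (7*7) % 29 = 20
(3 * 20) % 29 = 2

2


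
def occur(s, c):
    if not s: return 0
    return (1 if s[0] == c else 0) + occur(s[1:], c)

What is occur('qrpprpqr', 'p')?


s[0]='q' != 'p' -> 0
s[0]='r' != 'p' -> 0
s[0]='p' == 'p' -> 1
s[0]='p' == 'p' -> 1
s[0]='r' != 'p' -> 0
s[0]='p' == 'p' -> 1
s[0]='q' != 'p' -> 0
s[0]='r' != 'p' -> 0
Sum: 0 + 0 + 1 + 1 + 0 + 1 + 0 + 0 = 3

3


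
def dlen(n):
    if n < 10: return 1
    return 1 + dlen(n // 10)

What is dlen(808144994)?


dlen(808144994) = 1 + dlen(80814499)
dlen(80814499) = 1 + dlen(8081449)
dlen(8081449) = 1 + dlen(808144)
dlen(808144) = 1 + dlen(80814)
dlen(80814) = 1 + dlen(8081)
dlen(8081) = 1 + dlen(808)
dlen(808) = 1 + dlen(80)
dlen(80) = 1 + dlen(8)
dlen(8) = 1  (base case: 8 < 10)
Unwinding: 1 + 1 + 1 + 1 + 1 + 1 + 1 + 1 + 1 = 9

9


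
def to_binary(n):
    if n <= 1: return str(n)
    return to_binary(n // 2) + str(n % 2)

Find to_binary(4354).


to_binary(4354) = to_binary(2177) + '0'
to_binary(2177) = to_binary(1088) + '1'
to_binary(1088) = to_binary(544) + '0'
to_binary(544) = to_binary(272) + '0'
to_binary(272) = to_binary(136) + '0'
to_binary(136) = to_binary(68) + '0'
to_binary(68) = to_binary(34) + '0'
to_binary(34) = to_binary(17) + '0'
to_binary(17) = to_binary(8) + '1'
to_binary(8) = to_binary(4) + '0'
to_binary(4) = to_binary(2) + '0'
to_binary(2) = to_binary(1) + '0'
to_binary(1) = '1'  (base case)
Concatenating: '1' + '0' + '0' + '0' + '1' + '0' + '0' + '0' + '0' + '0' + '0' + '1' + '0' = '1000100000010'

1000100000010


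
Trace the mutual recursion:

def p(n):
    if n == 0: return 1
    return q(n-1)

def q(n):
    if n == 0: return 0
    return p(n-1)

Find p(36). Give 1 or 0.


p(36) = q(35)
q(35) = p(34)
p(34) = q(33)
q(33) = p(32)
p(32) = q(31)
q(31) = p(30)
p(30) = q(29)
q(29) = p(28)
p(28) = q(27)
q(27) = p(26)
p(26) = q(25)
q(25) = p(24)
p(24) = q(23)
q(23) = p(22)
p(22) = q(21)
q(21) = p(20)
p(20) = q(19)
q(19) = p(18)
p(18) = q(17)
q(17) = p(16)
p(16) = q(15)
q(15) = p(14)
p(14) = q(13)
q(13) = p(12)
p(12) = q(11)
q(11) = p(10)
p(10) = q(9)
q(9) = p(8)
p(8) = q(7)
q(7) = p(6)
p(6) = q(5)
q(5) = p(4)
p(4) = q(3)
q(3) = p(2)
p(2) = q(1)
q(1) = p(0)
p(0) = 1  (base case)
Result: 1

1


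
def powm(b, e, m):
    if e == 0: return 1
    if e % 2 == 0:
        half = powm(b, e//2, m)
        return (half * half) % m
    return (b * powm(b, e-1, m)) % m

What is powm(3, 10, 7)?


powm(3, 10, 7): e is even, compute powm(3, 5, 7)
  powm(3, 5, 7): e is odd, compute powm(3, 4, 7)
    powm(3, 4, 7): e is even, compute powm(3, 2, 7)
      powm(3, 2, 7): e is even, compute powm(3, 1, 7)
        powm(3, 1, 7): e is odd, compute powm(3, 0, 7)
          powm(3, 0, 7) = 1
        (3 * 1) % 7 = 3
      half=3, (3*3) % 7 = 2
    half=2, (2*2) % 7 = 4
  (3 * 4) % 7 = 5
half=5, (5*5) % 7 = 4

4


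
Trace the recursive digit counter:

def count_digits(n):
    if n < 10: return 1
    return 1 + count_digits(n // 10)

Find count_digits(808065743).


count_digits(808065743) = 1 + count_digits(80806574)
count_digits(80806574) = 1 + count_digits(8080657)
count_digits(8080657) = 1 + count_digits(808065)
count_digits(808065) = 1 + count_digits(80806)
count_digits(80806) = 1 + count_digits(8080)
count_digits(8080) = 1 + count_digits(808)
count_digits(808) = 1 + count_digits(80)
count_digits(80) = 1 + count_digits(8)
count_digits(8) = 1  (base case: 8 < 10)
Unwinding: 1 + 1 + 1 + 1 + 1 + 1 + 1 + 1 + 1 = 9

9


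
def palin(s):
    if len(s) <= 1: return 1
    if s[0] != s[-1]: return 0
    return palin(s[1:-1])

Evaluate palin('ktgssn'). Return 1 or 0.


palin('ktgssn'): s[0]='k' != s[-1]='n' -> return 0
Result: 0 (not a palindrome)

0


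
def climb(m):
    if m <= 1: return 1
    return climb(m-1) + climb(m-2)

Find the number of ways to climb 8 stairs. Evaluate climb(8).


Building up from base cases:
climb(0) = 1
climb(1) = 1
climb(2) = climb(1) + climb(0) = 1 + 1 = 2
climb(3) = climb(2) + climb(1) = 2 + 1 = 3
climb(4) = climb(3) + climb(2) = 3 + 2 = 5
climb(5) = climb(4) + climb(3) = 5 + 3 = 8
climb(6) = climb(5) + climb(4) = 8 + 5 = 13
climb(7) = climb(6) + climb(5) = 13 + 8 = 21
climb(8) = climb(7) + climb(6) = 21 + 13 = 34

34


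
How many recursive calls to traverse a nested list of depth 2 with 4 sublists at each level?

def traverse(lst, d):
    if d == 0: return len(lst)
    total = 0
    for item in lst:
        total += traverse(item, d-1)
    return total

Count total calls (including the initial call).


At depth 0 (root): 1 call
At depth 1: each of 1 parents calls traverse on 4 children = 4 calls
At depth 2: each of 4 parents calls traverse on 4 children = 16 calls
Total: 1 + 4 + 16 = 21

21


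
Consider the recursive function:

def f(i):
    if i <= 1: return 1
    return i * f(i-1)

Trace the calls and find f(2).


f(2)
= 2 * f(1)
= 2 * 1
= 2

2


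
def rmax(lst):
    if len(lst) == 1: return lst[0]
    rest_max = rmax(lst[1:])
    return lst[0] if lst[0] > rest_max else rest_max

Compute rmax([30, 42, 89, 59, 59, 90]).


rmax([30, 42, 89, 59, 59, 90]): compare 30 with rmax([42, 89, 59, 59, 90])
rmax([42, 89, 59, 59, 90]): compare 42 with rmax([89, 59, 59, 90])
rmax([89, 59, 59, 90]): compare 89 with rmax([59, 59, 90])
rmax([59, 59, 90]): compare 59 with rmax([59, 90])
rmax([59, 90]): compare 59 with rmax([90])
rmax([90]) = 90  (base case)
Compare 59 with 90 -> 90
Compare 59 with 90 -> 90
Compare 89 with 90 -> 90
Compare 42 with 90 -> 90
Compare 30 with 90 -> 90

90


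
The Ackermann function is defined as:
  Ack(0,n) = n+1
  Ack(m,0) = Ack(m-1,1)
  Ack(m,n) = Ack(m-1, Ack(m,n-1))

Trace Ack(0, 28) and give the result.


Ack(0, 28) = 29
Result: Ack(0, 28) = 29

29


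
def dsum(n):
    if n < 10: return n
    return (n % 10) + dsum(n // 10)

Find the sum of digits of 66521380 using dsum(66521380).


dsum(66521380) = 0 + dsum(6652138)
dsum(6652138) = 8 + dsum(665213)
dsum(665213) = 3 + dsum(66521)
dsum(66521) = 1 + dsum(6652)
dsum(6652) = 2 + dsum(665)
dsum(665) = 5 + dsum(66)
dsum(66) = 6 + dsum(6)
dsum(6) = 6  (base case)
Total: 0 + 8 + 3 + 1 + 2 + 5 + 6 + 6 = 31

31


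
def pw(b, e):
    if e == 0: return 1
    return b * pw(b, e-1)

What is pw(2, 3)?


pw(2, 3)
= 2 * pw(2, 2)
= 2 * 2 * pw(2, 1)
= 2 * 2 * 2 * pw(2, 0)
= 2 * 2 * 2 * 1
= 8

8


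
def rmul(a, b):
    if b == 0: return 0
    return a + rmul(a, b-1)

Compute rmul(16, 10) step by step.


rmul(16, 10) = 16 + rmul(16, 9)
rmul(16, 9) = 16 + rmul(16, 8)
rmul(16, 8) = 16 + rmul(16, 7)
rmul(16, 7) = 16 + rmul(16, 6)
rmul(16, 6) = 16 + rmul(16, 5)
rmul(16, 5) = 16 + rmul(16, 4)
rmul(16, 4) = 16 + rmul(16, 3)
rmul(16, 3) = 16 + rmul(16, 2)
rmul(16, 2) = 16 + rmul(16, 1)
rmul(16, 1) = 16 + rmul(16, 0)
rmul(16, 0) = 0  (base case)
Total: 16 + 16 + 16 + 16 + 16 + 16 + 16 + 16 + 16 + 16 + 0 = 160

160


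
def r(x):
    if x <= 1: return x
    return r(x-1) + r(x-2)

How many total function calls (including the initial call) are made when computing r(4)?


Let C(n) = total calls for r(n)
C(0) = 1, C(1) = 1
C(2) = 1 + C(1) + C(0) = 1 + 1 + 1 = 3
C(3) = 1 + C(2) + C(1) = 1 + 3 + 1 = 5
C(4) = 1 + C(3) + C(2) = 1 + 5 + 3 = 9

9


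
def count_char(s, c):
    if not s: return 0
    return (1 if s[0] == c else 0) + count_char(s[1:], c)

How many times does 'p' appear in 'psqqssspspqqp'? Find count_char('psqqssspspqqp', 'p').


s[0]='p' == 'p' -> 1
s[0]='s' != 'p' -> 0
s[0]='q' != 'p' -> 0
s[0]='q' != 'p' -> 0
s[0]='s' != 'p' -> 0
s[0]='s' != 'p' -> 0
s[0]='s' != 'p' -> 0
s[0]='p' == 'p' -> 1
s[0]='s' != 'p' -> 0
s[0]='p' == 'p' -> 1
s[0]='q' != 'p' -> 0
s[0]='q' != 'p' -> 0
s[0]='p' == 'p' -> 1
Sum: 1 + 0 + 0 + 0 + 0 + 0 + 0 + 1 + 0 + 1 + 0 + 0 + 1 = 4

4


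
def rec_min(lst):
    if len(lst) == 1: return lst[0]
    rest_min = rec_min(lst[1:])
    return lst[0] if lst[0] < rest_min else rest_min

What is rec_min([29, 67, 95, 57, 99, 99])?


rec_min([29, 67, 95, 57, 99, 99]): compare 29 with rec_min([67, 95, 57, 99, 99])
rec_min([67, 95, 57, 99, 99]): compare 67 with rec_min([95, 57, 99, 99])
rec_min([95, 57, 99, 99]): compare 95 with rec_min([57, 99, 99])
rec_min([57, 99, 99]): compare 57 with rec_min([99, 99])
rec_min([99, 99]): compare 99 with rec_min([99])
rec_min([99]) = 99  (base case)
Compare 99 with 99 -> 99
Compare 57 with 99 -> 57
Compare 95 with 57 -> 57
Compare 67 with 57 -> 57
Compare 29 with 57 -> 29

29


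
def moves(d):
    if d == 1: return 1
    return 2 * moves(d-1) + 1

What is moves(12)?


moves(12) = 2 * moves(11) + 1
moves(11) = 2 * moves(10) + 1
moves(10) = 2 * moves(9) + 1
moves(9) = 2 * moves(8) + 1
moves(8) = 2 * moves(7) + 1
moves(7) = 2 * moves(6) + 1
moves(6) = 2 * moves(5) + 1
moves(5) = 2 * moves(4) + 1
moves(4) = 2 * moves(3) + 1
moves(3) = 2 * moves(2) + 1
moves(2) = 2 * moves(1) + 1
moves(1) = 1  (base case)
moves(2) = 2 * 1 + 1 = 3
moves(3) = 2 * 3 + 1 = 7
moves(4) = 2 * 7 + 1 = 15
moves(5) = 2 * 15 + 1 = 31
moves(6) = 2 * 31 + 1 = 63
moves(7) = 2 * 63 + 1 = 127
moves(8) = 2 * 127 + 1 = 255
moves(9) = 2 * 255 + 1 = 511
moves(10) = 2 * 511 + 1 = 1023
moves(11) = 2 * 1023 + 1 = 2047
moves(12) = 2 * 2047 + 1 = 4095

4095


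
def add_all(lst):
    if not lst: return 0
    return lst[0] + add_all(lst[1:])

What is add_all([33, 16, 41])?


add_all([33, 16, 41]) = 33 + add_all([16, 41])
add_all([16, 41]) = 16 + add_all([41])
add_all([41]) = 41 + add_all([])
add_all([]) = 0  (base case)
Total: 33 + 16 + 41 + 0 = 90

90


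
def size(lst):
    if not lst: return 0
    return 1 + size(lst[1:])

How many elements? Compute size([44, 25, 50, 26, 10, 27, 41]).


size([44, 25, 50, 26, 10, 27, 41]) = 1 + size([25, 50, 26, 10, 27, 41])
size([25, 50, 26, 10, 27, 41]) = 1 + size([50, 26, 10, 27, 41])
size([50, 26, 10, 27, 41]) = 1 + size([26, 10, 27, 41])
size([26, 10, 27, 41]) = 1 + size([10, 27, 41])
size([10, 27, 41]) = 1 + size([27, 41])
size([27, 41]) = 1 + size([41])
size([41]) = 1 + size([])
size([]) = 0  (base case)
Unwinding: 1 + 1 + 1 + 1 + 1 + 1 + 1 + 0 = 7

7
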